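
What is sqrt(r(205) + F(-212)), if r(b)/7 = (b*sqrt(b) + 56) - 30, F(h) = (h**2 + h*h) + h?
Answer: sqrt(89858 + 1435*sqrt(205)) ≈ 332.27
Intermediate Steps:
F(h) = h + 2*h**2 (F(h) = (h**2 + h**2) + h = 2*h**2 + h = h + 2*h**2)
r(b) = 182 + 7*b**(3/2) (r(b) = 7*((b*sqrt(b) + 56) - 30) = 7*((b**(3/2) + 56) - 30) = 7*((56 + b**(3/2)) - 30) = 7*(26 + b**(3/2)) = 182 + 7*b**(3/2))
sqrt(r(205) + F(-212)) = sqrt((182 + 7*205**(3/2)) - 212*(1 + 2*(-212))) = sqrt((182 + 7*(205*sqrt(205))) - 212*(1 - 424)) = sqrt((182 + 1435*sqrt(205)) - 212*(-423)) = sqrt((182 + 1435*sqrt(205)) + 89676) = sqrt(89858 + 1435*sqrt(205))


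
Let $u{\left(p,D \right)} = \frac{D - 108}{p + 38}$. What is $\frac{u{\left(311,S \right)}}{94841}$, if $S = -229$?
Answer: $- \frac{337}{33099509} \approx -1.0181 \cdot 10^{-5}$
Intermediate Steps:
$u{\left(p,D \right)} = \frac{-108 + D}{38 + p}$
$\frac{u{\left(311,S \right)}}{94841} = \frac{\frac{1}{38 + 311} \left(-108 - 229\right)}{94841} = \frac{1}{349} \left(-337\right) \frac{1}{94841} = \left(- \frac{337}{349}\right) \frac{1}{94841} = - \frac{337}{33099509}$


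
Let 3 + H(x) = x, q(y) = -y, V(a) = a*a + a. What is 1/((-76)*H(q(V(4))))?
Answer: 1/1748 ≈ 0.00057208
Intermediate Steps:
V(a) = a + a² (V(a) = a² + a = a + a²)
H(x) = -3 + x
1/((-76)*H(q(V(4)))) = 1/((-76)*(-3 - 4*(1 + 4))) = -1/(76*(-3 - 4*5)) = -1/(76*(-3 - 1*20)) = -1/(76*(-3 - 20)) = -1/76/(-23) = -1/76*(-1/23) = 1/1748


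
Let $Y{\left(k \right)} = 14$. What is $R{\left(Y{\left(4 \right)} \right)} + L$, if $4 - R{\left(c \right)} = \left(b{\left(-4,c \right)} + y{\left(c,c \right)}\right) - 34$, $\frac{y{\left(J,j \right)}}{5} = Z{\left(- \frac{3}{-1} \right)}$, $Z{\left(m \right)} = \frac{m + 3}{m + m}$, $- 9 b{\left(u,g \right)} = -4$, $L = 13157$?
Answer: $\frac{118706}{9} \approx 13190.0$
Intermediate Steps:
$b{\left(u,g \right)} = \frac{4}{9}$ ($b{\left(u,g \right)} = \left(- \frac{1}{9}\right) \left(-4\right) = \frac{4}{9}$)
$Z{\left(m \right)} = \frac{3 + m}{2 m}$
$y{\left(J,j \right)} = 5$ ($y{\left(J,j \right)} = 5 \frac{3 - \frac{3}{-1}}{2 \left(- \frac{3}{-1}\right)} = 5 \frac{3 - -3}{2 \left(\left(-3\right) \left(-1\right)\right)} = 5 \frac{3 + 3}{2 \cdot 3} = 5 \cdot \frac{1}{2} \cdot \frac{1}{3} \cdot 6 = 5 \cdot 1 = 5$)
$R{\left(c \right)} = \frac{293}{9}$ ($R{\left(c \right)} = 4 - \left(\left(\frac{4}{9} + 5\right) - 34\right) = 4 - \left(\frac{49}{9} - 34\right) = 4 - - \frac{257}{9} = 4 + \frac{257}{9} = \frac{293}{9}$)
$R{\left(Y{\left(4 \right)} \right)} + L = \frac{293}{9} + 13157 = \frac{118706}{9}$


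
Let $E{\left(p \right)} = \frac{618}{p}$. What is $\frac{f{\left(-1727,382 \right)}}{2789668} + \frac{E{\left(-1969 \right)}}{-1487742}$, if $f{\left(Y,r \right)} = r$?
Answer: $\frac{93395088505}{680996083797722} \approx 0.00013714$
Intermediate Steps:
$\frac{f{\left(-1727,382 \right)}}{2789668} + \frac{E{\left(-1969 \right)}}{-1487742} = \frac{382}{2789668} + \frac{618 \frac{1}{-1969}}{-1487742} = 382 \cdot \frac{1}{2789668} + 618 \left(- \frac{1}{1969}\right) \left(- \frac{1}{1487742}\right) = \frac{191}{1394834} - - \frac{103}{488227333} = \frac{191}{1394834} + \frac{103}{488227333} = \frac{93395088505}{680996083797722}$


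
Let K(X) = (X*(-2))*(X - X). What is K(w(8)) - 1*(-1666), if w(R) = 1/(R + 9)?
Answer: 1666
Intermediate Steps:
w(R) = 1/(9 + R)
K(X) = 0 (K(X) = -2*X*0 = 0)
K(w(8)) - 1*(-1666) = 0 - 1*(-1666) = 0 + 1666 = 1666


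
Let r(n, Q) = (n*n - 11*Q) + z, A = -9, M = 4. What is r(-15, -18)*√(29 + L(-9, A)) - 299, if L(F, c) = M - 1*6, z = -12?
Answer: -299 + 1233*√3 ≈ 1836.6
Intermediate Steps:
r(n, Q) = -12 + n² - 11*Q (r(n, Q) = (n*n - 11*Q) - 12 = (n² - 11*Q) - 12 = -12 + n² - 11*Q)
L(F, c) = -2 (L(F, c) = 4 - 1*6 = 4 - 6 = -2)
r(-15, -18)*√(29 + L(-9, A)) - 299 = (-12 + (-15)² - 11*(-18))*√(29 - 2) - 299 = (-12 + 225 + 198)*√27 - 299 = 411*(3*√3) - 299 = 1233*√3 - 299 = -299 + 1233*√3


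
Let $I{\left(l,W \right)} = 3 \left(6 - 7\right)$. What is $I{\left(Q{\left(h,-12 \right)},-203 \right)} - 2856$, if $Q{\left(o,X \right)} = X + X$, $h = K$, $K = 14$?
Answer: $-2859$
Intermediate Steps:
$h = 14$
$Q{\left(o,X \right)} = 2 X$
$I{\left(l,W \right)} = -3$ ($I{\left(l,W \right)} = 3 \left(-1\right) = -3$)
$I{\left(Q{\left(h,-12 \right)},-203 \right)} - 2856 = -3 - 2856 = -2859$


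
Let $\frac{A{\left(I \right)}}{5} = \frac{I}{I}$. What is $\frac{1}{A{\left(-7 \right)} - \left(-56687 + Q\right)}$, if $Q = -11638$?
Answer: $\frac{1}{68330} \approx 1.4635 \cdot 10^{-5}$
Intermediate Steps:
$A{\left(I \right)} = 5$ ($A{\left(I \right)} = 5 \frac{I}{I} = 5 \cdot 1 = 5$)
$\frac{1}{A{\left(-7 \right)} - \left(-56687 + Q\right)} = \frac{1}{5 + \left(30502 - \left(\left(-13585 - 12600\right) - 11638\right)\right)} = \frac{1}{5 + \left(30502 - \left(-26185 - 11638\right)\right)} = \frac{1}{5 + \left(30502 - -37823\right)} = \frac{1}{5 + \left(30502 + 37823\right)} = \frac{1}{5 + 68325} = \frac{1}{68330}$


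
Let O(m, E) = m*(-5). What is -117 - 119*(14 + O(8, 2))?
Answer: 2977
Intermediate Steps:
O(m, E) = -5*m
-117 - 119*(14 + O(8, 2)) = -117 - 119*(14 - 5*8) = -117 - 119*(14 - 40) = -117 - 119*(-26) = -117 + 3094 = 2977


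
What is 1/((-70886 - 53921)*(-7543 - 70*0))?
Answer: 1/941419201 ≈ 1.0622e-9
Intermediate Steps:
1/((-70886 - 53921)*(-7543 - 70*0)) = 1/((-124807)*(-7543 + 0)) = -1/124807/(-7543) = -1/124807*(-1/7543) = 1/941419201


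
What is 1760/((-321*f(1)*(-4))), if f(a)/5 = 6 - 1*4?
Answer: 44/321 ≈ 0.13707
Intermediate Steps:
f(a) = 10 (f(a) = 5*(6 - 1*4) = 5*(6 - 4) = 5*2 = 10)
1760/((-321*f(1)*(-4))) = 1760/((-3210*(-4))) = 1760/((-321*(-40))) = 1760/12840 = 1760*(1/12840) = 44/321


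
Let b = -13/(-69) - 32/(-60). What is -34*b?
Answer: -2822/115 ≈ -24.539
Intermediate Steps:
b = 83/115 (b = -13*(-1/69) - 32*(-1/60) = 13/69 + 8/15 = 83/115 ≈ 0.72174)
-34*b = -34*83/115 = -2822/115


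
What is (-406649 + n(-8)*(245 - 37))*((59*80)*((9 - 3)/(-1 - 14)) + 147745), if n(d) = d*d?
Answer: -57370954809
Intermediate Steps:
n(d) = d²
(-406649 + n(-8)*(245 - 37))*((59*80)*((9 - 3)/(-1 - 14)) + 147745) = (-406649 + (-8)²*(245 - 37))*((59*80)*((9 - 3)/(-1 - 14)) + 147745) = (-406649 + 64*208)*(4720*(6/(-15)) + 147745) = (-406649 + 13312)*(4720*(6*(-1/15)) + 147745) = -393337*(4720*(-⅖) + 147745) = -393337*(-1888 + 147745) = -393337*145857 = -57370954809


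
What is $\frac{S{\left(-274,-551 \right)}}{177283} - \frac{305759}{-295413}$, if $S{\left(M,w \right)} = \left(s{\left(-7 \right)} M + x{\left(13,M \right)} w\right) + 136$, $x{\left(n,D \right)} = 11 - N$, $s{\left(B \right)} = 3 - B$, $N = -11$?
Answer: $\frac{49855620959}{52371702879} \approx 0.95196$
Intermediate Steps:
$x{\left(n,D \right)} = 22$ ($x{\left(n,D \right)} = 11 - -11 = 11 + 11 = 22$)
$S{\left(M,w \right)} = 136 + 10 M + 22 w$ ($S{\left(M,w \right)} = \left(\left(3 - -7\right) M + 22 w\right) + 136 = \left(\left(3 + 7\right) M + 22 w\right) + 136 = \left(10 M + 22 w\right) + 136 = 136 + 10 M + 22 w$)
$\frac{S{\left(-274,-551 \right)}}{177283} - \frac{305759}{-295413} = \frac{136 + 10 \left(-274\right) + 22 \left(-551\right)}{177283} - \frac{305759}{-295413} = \left(136 - 2740 - 12122\right) \frac{1}{177283} - - \frac{305759}{295413} = \left(-14726\right) \frac{1}{177283} + \frac{305759}{295413} = - \frac{14726}{177283} + \frac{305759}{295413} = \frac{49855620959}{52371702879}$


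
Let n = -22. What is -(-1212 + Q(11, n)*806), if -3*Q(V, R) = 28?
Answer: 26204/3 ≈ 8734.7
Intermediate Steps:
Q(V, R) = -28/3 (Q(V, R) = -⅓*28 = -28/3)
-(-1212 + Q(11, n)*806) = -(-1212 - 28/3*806) = -(-1212 - 22568/3) = -1*(-26204/3) = 26204/3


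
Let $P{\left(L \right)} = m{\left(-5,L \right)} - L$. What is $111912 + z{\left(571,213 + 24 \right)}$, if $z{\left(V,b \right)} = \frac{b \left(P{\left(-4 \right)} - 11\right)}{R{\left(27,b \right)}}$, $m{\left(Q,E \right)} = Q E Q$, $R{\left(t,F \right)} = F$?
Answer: $111805$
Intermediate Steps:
$m{\left(Q,E \right)} = E Q^{2}$ ($m{\left(Q,E \right)} = E Q Q = E Q^{2}$)
$P{\left(L \right)} = 24 L$ ($P{\left(L \right)} = L \left(-5\right)^{2} - L = L 25 - L = 25 L - L = 24 L$)
$z{\left(V,b \right)} = -107$ ($z{\left(V,b \right)} = \frac{b \left(24 \left(-4\right) - 11\right)}{b} = \frac{b \left(-96 - 11\right)}{b} = \frac{b \left(-107\right)}{b} = \frac{\left(-107\right) b}{b} = -107$)
$111912 + z{\left(571,213 + 24 \right)} = 111912 - 107 = 111805$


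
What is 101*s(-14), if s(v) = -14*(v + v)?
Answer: 39592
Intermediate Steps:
s(v) = -28*v
101*s(-14) = 101*(-28*(-14)) = 101*392 = 39592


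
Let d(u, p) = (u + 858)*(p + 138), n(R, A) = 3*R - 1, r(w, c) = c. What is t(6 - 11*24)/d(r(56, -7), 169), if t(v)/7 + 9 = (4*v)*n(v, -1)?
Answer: 5598537/261257 ≈ 21.429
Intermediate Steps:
n(R, A) = -1 + 3*R
d(u, p) = (138 + p)*(858 + u) (d(u, p) = (858 + u)*(138 + p) = (138 + p)*(858 + u))
t(v) = -63 + 28*v*(-1 + 3*v) (t(v) = -63 + 7*((4*v)*(-1 + 3*v)) = -63 + 7*(4*v*(-1 + 3*v)) = -63 + 28*v*(-1 + 3*v))
t(6 - 11*24)/d(r(56, -7), 169) = (-63 - 28*(6 - 11*24) + 84*(6 - 11*24)²)/(118404 + 138*(-7) + 858*169 + 169*(-7)) = (-63 - 28*(6 - 264) + 84*(6 - 264)²)/(118404 - 966 + 145002 - 1183) = (-63 - 28*(-258) + 84*(-258)²)/261257 = (-63 + 7224 + 84*66564)*(1/261257) = (-63 + 7224 + 5591376)*(1/261257) = 5598537*(1/261257) = 5598537/261257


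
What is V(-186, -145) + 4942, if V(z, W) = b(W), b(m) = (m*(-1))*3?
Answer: 5377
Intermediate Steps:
b(m) = -3*m (b(m) = -m*3 = -3*m)
V(z, W) = -3*W
V(-186, -145) + 4942 = -3*(-145) + 4942 = 435 + 4942 = 5377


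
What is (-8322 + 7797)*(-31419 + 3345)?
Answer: 14738850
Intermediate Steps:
(-8322 + 7797)*(-31419 + 3345) = -525*(-28074) = 14738850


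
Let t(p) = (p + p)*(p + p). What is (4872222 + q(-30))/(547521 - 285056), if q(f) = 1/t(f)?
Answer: 17539999201/944874000 ≈ 18.563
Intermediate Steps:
t(p) = 4*p**2 (t(p) = (2*p)*(2*p) = 4*p**2)
q(f) = 1/(4*f**2)
(4872222 + q(-30))/(547521 - 285056) = (4872222 + (1/4)/(-30)**2)/(547521 - 285056) = (4872222 + (1/4)*(1/900))/262465 = (4872222 + 1/3600)*(1/262465) = (17539999201/3600)*(1/262465) = 17539999201/944874000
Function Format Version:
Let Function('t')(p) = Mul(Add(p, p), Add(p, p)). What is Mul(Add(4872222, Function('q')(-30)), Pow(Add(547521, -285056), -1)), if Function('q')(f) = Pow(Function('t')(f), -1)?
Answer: Rational(17539999201, 944874000) ≈ 18.563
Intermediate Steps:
Function('t')(p) = Mul(4, Pow(p, 2)) (Function('t')(p) = Mul(Mul(2, p), Mul(2, p)) = Mul(4, Pow(p, 2)))
Function('q')(f) = Mul(Rational(1, 4), Pow(f, -2)) (Function('q')(f) = Pow(Mul(4, Pow(f, 2)), -1) = Mul(Rational(1, 4), Pow(f, -2)))
Mul(Add(4872222, Function('q')(-30)), Pow(Add(547521, -285056), -1)) = Mul(Add(4872222, Mul(Rational(1, 4), Pow(-30, -2))), Pow(Add(547521, -285056), -1)) = Mul(Add(4872222, Mul(Rational(1, 4), Rational(1, 900))), Pow(262465, -1)) = Mul(Add(4872222, Rational(1, 3600)), Rational(1, 262465)) = Mul(Rational(17539999201, 3600), Rational(1, 262465)) = Rational(17539999201, 944874000)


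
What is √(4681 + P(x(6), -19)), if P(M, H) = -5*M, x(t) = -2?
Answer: √4691 ≈ 68.491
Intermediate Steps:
√(4681 + P(x(6), -19)) = √(4681 - 5*(-2)) = √(4681 + 10) = √4691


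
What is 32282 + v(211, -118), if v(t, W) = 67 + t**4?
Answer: 1982151790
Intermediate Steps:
32282 + v(211, -118) = 32282 + (67 + 211**4) = 32282 + (67 + 1982119441) = 32282 + 1982119508 = 1982151790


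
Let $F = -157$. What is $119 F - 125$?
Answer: $-18808$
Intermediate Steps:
$119 F - 125 = 119 \left(-157\right) - 125 = -18683 - 125 = -18808$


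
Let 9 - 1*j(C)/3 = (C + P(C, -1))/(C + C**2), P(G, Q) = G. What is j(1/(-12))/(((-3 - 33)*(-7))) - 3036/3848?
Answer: -104861/148148 ≈ -0.70781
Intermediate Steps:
j(C) = 27 - 6*C/(C + C**2) (j(C) = 27 - 3*(C + C)/(C + C**2) = 27 - 3*2*C/(C + C**2) = 27 - 6*C/(C + C**2))
j(1/(-12))/(((-3 - 33)*(-7))) - 3036/3848 = (3*(7 + 9/(-12))/(1 + 1/(-12)))/(((-3 - 33)*(-7))) - 3036/3848 = (3*(7 + 9*(-1/12))/(1 - 1/12))/((-36*(-7))) - 3036*1/3848 = (3*(7 - 3/4)/(11/12))/252 - 759/962 = (3*(12/11)*(25/4))*(1/252) - 759/962 = (225/11)*(1/252) - 759/962 = 25/308 - 759/962 = -104861/148148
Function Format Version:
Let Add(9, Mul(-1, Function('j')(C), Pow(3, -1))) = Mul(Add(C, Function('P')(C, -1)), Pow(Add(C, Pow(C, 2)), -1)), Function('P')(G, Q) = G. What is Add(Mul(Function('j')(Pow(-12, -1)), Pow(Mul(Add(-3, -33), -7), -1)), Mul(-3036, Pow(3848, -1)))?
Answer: Rational(-104861, 148148) ≈ -0.70781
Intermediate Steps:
Function('j')(C) = Add(27, Mul(-6, C, Pow(Add(C, Pow(C, 2)), -1))) (Function('j')(C) = Add(27, Mul(-3, Mul(Add(C, C), Pow(Add(C, Pow(C, 2)), -1)))) = Add(27, Mul(-3, Mul(Mul(2, C), Pow(Add(C, Pow(C, 2)), -1)))) = Add(27, Mul(-3, Mul(2, C, Pow(Add(C, Pow(C, 2)), -1)))) = Add(27, Mul(-6, C, Pow(Add(C, Pow(C, 2)), -1))))
Add(Mul(Function('j')(Pow(-12, -1)), Pow(Mul(Add(-3, -33), -7), -1)), Mul(-3036, Pow(3848, -1))) = Add(Mul(Mul(3, Pow(Add(1, Pow(-12, -1)), -1), Add(7, Mul(9, Pow(-12, -1)))), Pow(Mul(Add(-3, -33), -7), -1)), Mul(-3036, Pow(3848, -1))) = Add(Mul(Mul(3, Pow(Add(1, Rational(-1, 12)), -1), Add(7, Mul(9, Rational(-1, 12)))), Pow(Mul(-36, -7), -1)), Mul(-3036, Rational(1, 3848))) = Add(Mul(Mul(3, Pow(Rational(11, 12), -1), Add(7, Rational(-3, 4))), Pow(252, -1)), Rational(-759, 962)) = Add(Mul(Mul(3, Rational(12, 11), Rational(25, 4)), Rational(1, 252)), Rational(-759, 962)) = Add(Mul(Rational(225, 11), Rational(1, 252)), Rational(-759, 962)) = Add(Rational(25, 308), Rational(-759, 962)) = Rational(-104861, 148148)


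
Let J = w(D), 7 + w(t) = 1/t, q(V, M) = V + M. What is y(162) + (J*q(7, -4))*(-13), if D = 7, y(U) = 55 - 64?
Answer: 1809/7 ≈ 258.43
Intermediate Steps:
q(V, M) = M + V
y(U) = -9
w(t) = -7 + 1/t
J = -48/7 (J = -7 + 1/7 = -7 + ⅐ = -48/7 ≈ -6.8571)
y(162) + (J*q(7, -4))*(-13) = -9 - 48*(-4 + 7)/7*(-13) = -9 - 48/7*3*(-13) = -9 - 144/7*(-13) = -9 + 1872/7 = 1809/7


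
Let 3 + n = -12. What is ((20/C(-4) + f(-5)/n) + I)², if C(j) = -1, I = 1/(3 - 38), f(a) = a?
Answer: 4276624/11025 ≈ 387.90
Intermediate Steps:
n = -15 (n = -3 - 12 = -15)
I = -1/35 (I = 1/(-35) = -1/35 ≈ -0.028571)
((20/C(-4) + f(-5)/n) + I)² = ((20/(-1) - 5/(-15)) - 1/35)² = ((20*(-1) - 5*(-1/15)) - 1/35)² = ((-20 + ⅓) - 1/35)² = (-59/3 - 1/35)² = (-2068/105)² = 4276624/11025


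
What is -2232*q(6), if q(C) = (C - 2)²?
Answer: -35712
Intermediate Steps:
q(C) = (-2 + C)²
-2232*q(6) = -2232*(-2 + 6)² = -2232*4² = -2232*16 = -35712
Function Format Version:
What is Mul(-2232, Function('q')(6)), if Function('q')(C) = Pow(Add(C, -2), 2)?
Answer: -35712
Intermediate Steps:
Function('q')(C) = Pow(Add(-2, C), 2)
Mul(-2232, Function('q')(6)) = Mul(-2232, Pow(Add(-2, 6), 2)) = Mul(-2232, Pow(4, 2)) = Mul(-2232, 16) = -35712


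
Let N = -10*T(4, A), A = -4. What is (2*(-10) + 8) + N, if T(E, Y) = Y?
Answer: 28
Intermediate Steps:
N = 40 (N = -10*(-4) = 40)
(2*(-10) + 8) + N = (2*(-10) + 8) + 40 = (-20 + 8) + 40 = -12 + 40 = 28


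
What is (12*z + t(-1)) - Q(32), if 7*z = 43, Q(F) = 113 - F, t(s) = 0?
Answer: -51/7 ≈ -7.2857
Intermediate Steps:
z = 43/7 (z = (⅐)*43 = 43/7 ≈ 6.1429)
(12*z + t(-1)) - Q(32) = (12*(43/7) + 0) - (113 - 1*32) = (516/7 + 0) - (113 - 32) = 516/7 - 1*81 = 516/7 - 81 = -51/7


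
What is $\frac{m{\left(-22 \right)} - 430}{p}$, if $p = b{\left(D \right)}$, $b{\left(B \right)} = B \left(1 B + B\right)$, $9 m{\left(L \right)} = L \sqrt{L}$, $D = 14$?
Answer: $- \frac{215}{196} - \frac{11 i \sqrt{22}}{1764} \approx -1.0969 - 0.029249 i$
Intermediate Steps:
$m{\left(L \right)} = \frac{L^{\frac{3}{2}}}{9}$ ($m{\left(L \right)} = \frac{L \sqrt{L}}{9} = \frac{L^{\frac{3}{2}}}{9}$)
$b{\left(B \right)} = 2 B^{2}$ ($b{\left(B \right)} = B \left(B + B\right) = B 2 B = 2 B^{2}$)
$p = 392$ ($p = 2 \cdot 14^{2} = 2 \cdot 196 = 392$)
$\frac{m{\left(-22 \right)} - 430}{p} = \frac{\frac{\left(-22\right)^{\frac{3}{2}}}{9} - 430}{392} = \left(\frac{\left(-22\right) i \sqrt{22}}{9} - 430\right) \frac{1}{392} = \left(- \frac{22 i \sqrt{22}}{9} - 430\right) \frac{1}{392} = \left(-430 - \frac{22 i \sqrt{22}}{9}\right) \frac{1}{392} = - \frac{215}{196} - \frac{11 i \sqrt{22}}{1764}$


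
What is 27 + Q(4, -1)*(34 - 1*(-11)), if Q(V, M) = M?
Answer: -18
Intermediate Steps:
27 + Q(4, -1)*(34 - 1*(-11)) = 27 - (34 - 1*(-11)) = 27 - (34 + 11) = 27 - 1*45 = 27 - 45 = -18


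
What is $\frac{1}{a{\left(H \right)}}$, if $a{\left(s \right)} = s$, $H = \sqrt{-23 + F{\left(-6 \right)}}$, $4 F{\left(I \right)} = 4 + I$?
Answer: $- \frac{i \sqrt{94}}{47} \approx - 0.20628 i$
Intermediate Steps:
$F{\left(I \right)} = 1 + \frac{I}{4}$ ($F{\left(I \right)} = \frac{4 + I}{4} = 1 + \frac{I}{4}$)
$H = \frac{i \sqrt{94}}{2}$ ($H = \sqrt{-23 + \left(1 + \frac{1}{4} \left(-6\right)\right)} = \sqrt{-23 + \left(1 - \frac{3}{2}\right)} = \sqrt{-23 - \frac{1}{2}} = \sqrt{- \frac{47}{2}} = \frac{i \sqrt{94}}{2} \approx 4.8477 i$)
$\frac{1}{a{\left(H \right)}} = \frac{1}{\frac{1}{2} i \sqrt{94}} = - \frac{i \sqrt{94}}{47}$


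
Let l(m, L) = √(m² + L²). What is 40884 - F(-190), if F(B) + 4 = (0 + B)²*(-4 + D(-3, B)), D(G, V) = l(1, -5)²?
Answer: -753312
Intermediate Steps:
l(m, L) = √(L² + m²)
D(G, V) = 26 (D(G, V) = (√((-5)² + 1²))² = (√(25 + 1))² = (√26)² = 26)
F(B) = -4 + 22*B² (F(B) = -4 + (0 + B)²*(-4 + 26) = -4 + B²*22 = -4 + 22*B²)
40884 - F(-190) = 40884 - (-4 + 22*(-190)²) = 40884 - (-4 + 22*36100) = 40884 - (-4 + 794200) = 40884 - 1*794196 = 40884 - 794196 = -753312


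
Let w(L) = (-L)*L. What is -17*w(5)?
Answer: 425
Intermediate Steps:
w(L) = -L**2
-17*w(5) = -(-17)*5**2 = -(-17)*25 = -17*(-25) = 425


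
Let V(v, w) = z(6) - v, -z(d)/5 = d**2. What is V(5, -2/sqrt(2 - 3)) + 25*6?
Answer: -35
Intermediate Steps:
z(d) = -5*d**2
V(v, w) = -180 - v (V(v, w) = -5*6**2 - v = -5*36 - v = -180 - v)
V(5, -2/sqrt(2 - 3)) + 25*6 = (-180 - 1*5) + 25*6 = (-180 - 5) + 150 = -185 + 150 = -35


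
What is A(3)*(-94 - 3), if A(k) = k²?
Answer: -873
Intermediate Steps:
A(3)*(-94 - 3) = 3²*(-94 - 3) = 9*(-97) = -873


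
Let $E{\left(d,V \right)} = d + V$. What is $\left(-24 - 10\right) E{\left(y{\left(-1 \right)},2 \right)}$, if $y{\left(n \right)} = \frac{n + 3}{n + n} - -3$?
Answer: $-136$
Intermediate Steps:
$y{\left(n \right)} = 3 + \frac{3 + n}{2 n}$ ($y{\left(n \right)} = \frac{3 + n}{2 n} + 3 = 3 + \frac{3 + n}{2 n}$)
$E{\left(d,V \right)} = V + d$
$\left(-24 - 10\right) E{\left(y{\left(-1 \right)},2 \right)} = \left(-24 - 10\right) \left(2 + \frac{3 + 7 \left(-1\right)}{2 \left(-1\right)}\right) = - 34 \left(2 + \frac{1}{2} \left(-1\right) \left(3 - 7\right)\right) = - 34 \left(2 + \frac{1}{2} \left(-1\right) \left(-4\right)\right) = - 34 \left(2 + 2\right) = \left(-34\right) 4 = -136$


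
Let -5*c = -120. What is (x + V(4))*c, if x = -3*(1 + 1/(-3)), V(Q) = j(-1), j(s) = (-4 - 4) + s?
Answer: -264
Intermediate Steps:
j(s) = -8 + s
V(Q) = -9 (V(Q) = -8 - 1 = -9)
c = 24 (c = -⅕*(-120) = 24)
x = -2 (x = -3*(1 - ⅓) = -3*⅔ = -2)
(x + V(4))*c = (-2 - 9)*24 = -11*24 = -264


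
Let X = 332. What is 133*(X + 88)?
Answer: 55860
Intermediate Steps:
133*(X + 88) = 133*(332 + 88) = 133*420 = 55860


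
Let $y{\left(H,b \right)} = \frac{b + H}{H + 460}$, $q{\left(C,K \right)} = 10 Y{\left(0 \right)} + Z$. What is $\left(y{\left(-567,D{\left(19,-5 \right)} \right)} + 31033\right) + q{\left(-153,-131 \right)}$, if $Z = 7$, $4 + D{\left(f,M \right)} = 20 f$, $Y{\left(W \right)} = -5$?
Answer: $\frac{3316121}{107} \approx 30992.0$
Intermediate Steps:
$D{\left(f,M \right)} = -4 + 20 f$
$q{\left(C,K \right)} = -43$ ($q{\left(C,K \right)} = 10 \left(-5\right) + 7 = -50 + 7 = -43$)
$y{\left(H,b \right)} = \frac{H + b}{460 + H}$
$\left(y{\left(-567,D{\left(19,-5 \right)} \right)} + 31033\right) + q{\left(-153,-131 \right)} = \left(\frac{-567 + \left(-4 + 20 \cdot 19\right)}{460 - 567} + 31033\right) - 43 = \left(\frac{-567 + \left(-4 + 380\right)}{-107} + 31033\right) - 43 = \left(- \frac{-567 + 376}{107} + 31033\right) - 43 = \left(\left(- \frac{1}{107}\right) \left(-191\right) + 31033\right) - 43 = \left(\frac{191}{107} + 31033\right) - 43 = \frac{3320722}{107} - 43 = \frac{3316121}{107}$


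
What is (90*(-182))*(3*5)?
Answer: -245700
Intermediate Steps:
(90*(-182))*(3*5) = -16380*15 = -245700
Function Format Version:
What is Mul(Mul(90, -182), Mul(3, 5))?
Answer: -245700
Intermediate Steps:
Mul(Mul(90, -182), Mul(3, 5)) = Mul(-16380, 15) = -245700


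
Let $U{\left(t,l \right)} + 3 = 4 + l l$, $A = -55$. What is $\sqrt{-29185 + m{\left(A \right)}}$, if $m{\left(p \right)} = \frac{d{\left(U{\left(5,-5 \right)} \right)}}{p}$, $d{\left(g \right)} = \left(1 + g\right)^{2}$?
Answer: $\frac{4 i \sqrt{5520295}}{55} \approx 170.88 i$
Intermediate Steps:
$U{\left(t,l \right)} = 1 + l^{2}$ ($U{\left(t,l \right)} = -3 + \left(4 + l l\right) = -3 + \left(4 + l^{2}\right) = 1 + l^{2}$)
$m{\left(p \right)} = \frac{729}{p}$ ($m{\left(p \right)} = \frac{\left(1 + \left(1 + \left(-5\right)^{2}\right)\right)^{2}}{p} = \frac{\left(1 + \left(1 + 25\right)\right)^{2}}{p} = \frac{\left(1 + 26\right)^{2}}{p} = \frac{27^{2}}{p} = \frac{729}{p}$)
$\sqrt{-29185 + m{\left(A \right)}} = \sqrt{-29185 + \frac{729}{-55}} = \sqrt{-29185 + 729 \left(- \frac{1}{55}\right)} = \sqrt{-29185 - \frac{729}{55}} = \sqrt{- \frac{1605904}{55}} = \frac{4 i \sqrt{5520295}}{55}$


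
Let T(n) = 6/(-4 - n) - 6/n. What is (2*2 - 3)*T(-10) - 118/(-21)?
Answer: 758/105 ≈ 7.2190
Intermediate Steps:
T(n) = -6/n + 6/(-4 - n)
(2*2 - 3)*T(-10) - 118/(-21) = (2*2 - 3)*(12*(-2 - 1*(-10))/(-10*(4 - 10))) - 118/(-21) = (4 - 3)*(12*(-1/10)*(-2 + 10)/(-6)) - 118*(-1/21) = 1*(12*(-1/10)*(-1/6)*8) + 118/21 = 1*(8/5) + 118/21 = 8/5 + 118/21 = 758/105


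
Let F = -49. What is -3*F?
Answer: 147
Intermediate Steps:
-3*F = -3*(-49) = 147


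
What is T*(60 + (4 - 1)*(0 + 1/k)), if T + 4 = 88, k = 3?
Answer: 5124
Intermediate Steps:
T = 84 (T = -4 + 88 = 84)
T*(60 + (4 - 1)*(0 + 1/k)) = 84*(60 + (4 - 1)*(0 + 1/3)) = 84*(60 + 3*(0 + ⅓)) = 84*(60 + 3*(⅓)) = 84*(60 + 1) = 84*61 = 5124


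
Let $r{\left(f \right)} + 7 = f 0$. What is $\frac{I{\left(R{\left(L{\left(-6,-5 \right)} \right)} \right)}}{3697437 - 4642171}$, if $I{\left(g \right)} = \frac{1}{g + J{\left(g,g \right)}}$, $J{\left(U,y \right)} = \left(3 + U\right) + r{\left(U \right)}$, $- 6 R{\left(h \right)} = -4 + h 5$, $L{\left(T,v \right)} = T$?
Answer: $- \frac{3}{20784148} \approx -1.4434 \cdot 10^{-7}$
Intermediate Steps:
$r{\left(f \right)} = -7$ ($r{\left(f \right)} = -7 + f 0 = -7 + 0 = -7$)
$R{\left(h \right)} = \frac{2}{3} - \frac{5 h}{6}$ ($R{\left(h \right)} = - \frac{-4 + h 5}{6} = - \frac{-4 + 5 h}{6} = \frac{2}{3} - \frac{5 h}{6}$)
$J{\left(U,y \right)} = -4 + U$ ($J{\left(U,y \right)} = \left(3 + U\right) - 7 = -4 + U$)
$I{\left(g \right)} = \frac{1}{-4 + 2 g}$ ($I{\left(g \right)} = \frac{1}{g + \left(-4 + g\right)} = \frac{1}{-4 + 2 g}$)
$\frac{I{\left(R{\left(L{\left(-6,-5 \right)} \right)} \right)}}{3697437 - 4642171} = \frac{\frac{1}{2} \frac{1}{-2 + \left(\frac{2}{3} - -5\right)}}{3697437 - 4642171} = \frac{\frac{1}{2} \frac{1}{-2 + \left(\frac{2}{3} + 5\right)}}{3697437 - 4642171} = \frac{\frac{1}{2} \frac{1}{-2 + \frac{17}{3}}}{-944734} = \frac{1}{2 \cdot \frac{11}{3}} \left(- \frac{1}{944734}\right) = \frac{1}{2} \cdot \frac{3}{11} \left(- \frac{1}{944734}\right) = \frac{3}{22} \left(- \frac{1}{944734}\right) = - \frac{3}{20784148}$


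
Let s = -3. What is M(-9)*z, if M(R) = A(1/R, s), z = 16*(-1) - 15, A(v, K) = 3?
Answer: -93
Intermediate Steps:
z = -31 (z = -16 - 15 = -31)
M(R) = 3
M(-9)*z = 3*(-31) = -93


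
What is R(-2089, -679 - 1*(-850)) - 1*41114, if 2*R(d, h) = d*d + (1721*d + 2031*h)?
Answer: 1033825/2 ≈ 5.1691e+5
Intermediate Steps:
R(d, h) = d**2/2 + 1721*d/2 + 2031*h/2 (R(d, h) = (d*d + (1721*d + 2031*h))/2 = (d**2 + (1721*d + 2031*h))/2 = (d**2 + 1721*d + 2031*h)/2 = d**2/2 + 1721*d/2 + 2031*h/2)
R(-2089, -679 - 1*(-850)) - 1*41114 = ((1/2)*(-2089)**2 + (1721/2)*(-2089) + 2031*(-679 - 1*(-850))/2) - 1*41114 = ((1/2)*4363921 - 3595169/2 + 2031*(-679 + 850)/2) - 41114 = (4363921/2 - 3595169/2 + (2031/2)*171) - 41114 = (4363921/2 - 3595169/2 + 347301/2) - 41114 = 1116053/2 - 41114 = 1033825/2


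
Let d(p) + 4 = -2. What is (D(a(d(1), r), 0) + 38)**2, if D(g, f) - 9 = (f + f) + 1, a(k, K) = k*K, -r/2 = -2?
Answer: 2304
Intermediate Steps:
r = 4 (r = -2*(-2) = 4)
d(p) = -6 (d(p) = -4 - 2 = -6)
a(k, K) = K*k
D(g, f) = 10 + 2*f (D(g, f) = 9 + ((f + f) + 1) = 9 + (2*f + 1) = 9 + (1 + 2*f) = 10 + 2*f)
(D(a(d(1), r), 0) + 38)**2 = ((10 + 2*0) + 38)**2 = ((10 + 0) + 38)**2 = (10 + 38)**2 = 48**2 = 2304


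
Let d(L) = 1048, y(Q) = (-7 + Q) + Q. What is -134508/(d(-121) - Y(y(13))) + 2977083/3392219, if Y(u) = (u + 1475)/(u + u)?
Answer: -8612275476093/65011877135 ≈ -132.47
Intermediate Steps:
y(Q) = -7 + 2*Q
Y(u) = (1475 + u)/(2*u) (Y(u) = (1475 + u)/((2*u)) = (1475 + u)*(1/(2*u)) = (1475 + u)/(2*u))
-134508/(d(-121) - Y(y(13))) + 2977083/3392219 = -134508/(1048 - (1475 + (-7 + 2*13))/(2*(-7 + 2*13))) + 2977083/3392219 = -134508/(1048 - (1475 + (-7 + 26))/(2*(-7 + 26))) + 2977083*(1/3392219) = -134508/(1048 - (1475 + 19)/(2*19)) + 2977083/3392219 = -134508/(1048 - 1494/(2*19)) + 2977083/3392219 = -134508/(1048 - 1*747/19) + 2977083/3392219 = -134508/(1048 - 747/19) + 2977083/3392219 = -134508/19165/19 + 2977083/3392219 = -134508*19/19165 + 2977083/3392219 = -2555652/19165 + 2977083/3392219 = -8612275476093/65011877135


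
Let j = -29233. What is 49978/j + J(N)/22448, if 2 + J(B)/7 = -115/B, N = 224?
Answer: -1561628469/913005056 ≈ -1.7104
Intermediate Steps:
J(B) = -14 - 805/B (J(B) = -14 + 7*(-115/B) = -14 - 805/B)
49978/j + J(N)/22448 = 49978/(-29233) + (-14 - 805/224)/22448 = 49978*(-1/29233) + (-14 - 805*1/224)*(1/22448) = -49978/29233 + (-14 - 115/32)*(1/22448) = -49978/29233 - 563/32*1/22448 = -49978/29233 - 563/718336 = -1561628469/913005056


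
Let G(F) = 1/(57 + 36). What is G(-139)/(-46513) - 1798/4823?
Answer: -7777629605/20862894507 ≈ -0.37280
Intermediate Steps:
G(F) = 1/93
G(-139)/(-46513) - 1798/4823 = (1/93)/(-46513) - 1798/4823 = (1/93)*(-1/46513) - 1798*1/4823 = -1/4325709 - 1798/4823 = -7777629605/20862894507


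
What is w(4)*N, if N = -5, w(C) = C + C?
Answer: -40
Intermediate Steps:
w(C) = 2*C
w(4)*N = (2*4)*(-5) = 8*(-5) = -40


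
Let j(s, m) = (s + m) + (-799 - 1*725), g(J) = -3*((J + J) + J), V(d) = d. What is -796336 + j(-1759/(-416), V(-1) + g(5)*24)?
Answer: -332357697/416 ≈ -7.9894e+5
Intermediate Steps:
g(J) = -9*J (g(J) = -3*(2*J + J) = -9*J)
j(s, m) = -1524 + m + s (j(s, m) = (m + s) + (-799 - 725) = (m + s) - 1524 = -1524 + m + s)
-796336 + j(-1759/(-416), V(-1) + g(5)*24) = -796336 + (-1524 + (-1 - 9*5*24) - 1759/(-416)) = -796336 + (-1524 + (-1 - 45*24) - 1759*(-1/416)) = -796336 + (-1524 + (-1 - 1080) + 1759/416) = -796336 + (-1524 - 1081 + 1759/416) = -796336 - 1081921/416 = -332357697/416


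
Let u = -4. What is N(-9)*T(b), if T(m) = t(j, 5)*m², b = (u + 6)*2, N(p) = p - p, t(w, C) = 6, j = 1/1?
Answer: 0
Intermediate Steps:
j = 1 (j = 1*1 = 1)
N(p) = 0
b = 4 (b = (-4 + 6)*2 = 2*2 = 4)
T(m) = 6*m²
N(-9)*T(b) = 0*(6*4²) = 0*(6*16) = 0*96 = 0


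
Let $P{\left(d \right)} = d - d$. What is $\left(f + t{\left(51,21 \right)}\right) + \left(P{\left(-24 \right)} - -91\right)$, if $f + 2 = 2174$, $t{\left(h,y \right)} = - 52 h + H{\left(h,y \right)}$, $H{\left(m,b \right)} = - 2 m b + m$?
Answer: $-2480$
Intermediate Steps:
$H{\left(m,b \right)} = m - 2 b m$ ($H{\left(m,b \right)} = - 2 b m + m = m - 2 b m$)
$P{\left(d \right)} = 0$
$t{\left(h,y \right)} = - 52 h + h \left(1 - 2 y\right)$
$f = 2172$ ($f = -2 + 2174 = 2172$)
$\left(f + t{\left(51,21 \right)}\right) + \left(P{\left(-24 \right)} - -91\right) = \left(2172 + 51 \left(-51 - 42\right)\right) + \left(0 - -91\right) = \left(2172 + 51 \left(-51 - 42\right)\right) + \left(0 + 91\right) = \left(2172 + 51 \left(-93\right)\right) + 91 = \left(2172 - 4743\right) + 91 = -2571 + 91 = -2480$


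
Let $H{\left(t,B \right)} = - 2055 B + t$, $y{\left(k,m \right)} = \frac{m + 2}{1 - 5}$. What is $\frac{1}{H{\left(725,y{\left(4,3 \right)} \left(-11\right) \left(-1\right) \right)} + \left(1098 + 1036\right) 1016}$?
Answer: $\frac{4}{8788501} \approx 4.5514 \cdot 10^{-7}$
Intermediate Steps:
$y{\left(k,m \right)} = - \frac{1}{2} - \frac{m}{4}$ ($y{\left(k,m \right)} = \frac{2 + m}{-4} = \left(2 + m\right) \left(- \frac{1}{4}\right) = - \frac{1}{2} - \frac{m}{4}$)
$H{\left(t,B \right)} = t - 2055 B$
$\frac{1}{H{\left(725,y{\left(4,3 \right)} \left(-11\right) \left(-1\right) \right)} + \left(1098 + 1036\right) 1016} = \frac{1}{\left(725 - 2055 \left(- \frac{1}{2} - \frac{3}{4}\right) \left(-11\right) \left(-1\right)\right) + \left(1098 + 1036\right) 1016} = \frac{1}{\left(725 - 2055 \left(- \frac{1}{2} - \frac{3}{4}\right) \left(-11\right) \left(-1\right)\right) + 2134 \cdot 1016} = \frac{1}{\left(725 - 2055 \left(- \frac{5}{4}\right) \left(-11\right) \left(-1\right)\right) + 2168144} = \frac{1}{\left(725 - 2055 \cdot \frac{55}{4} \left(-1\right)\right) + 2168144} = \frac{1}{\left(725 - - \frac{113025}{4}\right) + 2168144} = \frac{1}{\left(725 + \frac{113025}{4}\right) + 2168144} = \frac{1}{\frac{115925}{4} + 2168144} = \frac{1}{\frac{8788501}{4}} = \frac{4}{8788501}$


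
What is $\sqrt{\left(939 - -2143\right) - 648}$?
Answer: $\sqrt{2434} \approx 49.336$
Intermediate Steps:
$\sqrt{\left(939 - -2143\right) - 648} = \sqrt{\left(939 + 2143\right) - 648} = \sqrt{3082 - 648} = \sqrt{2434}$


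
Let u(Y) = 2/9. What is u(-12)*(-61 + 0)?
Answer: -122/9 ≈ -13.556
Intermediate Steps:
u(Y) = 2/9 (u(Y) = 2*(⅑) = 2/9)
u(-12)*(-61 + 0) = 2*(-61 + 0)/9 = (2/9)*(-61) = -122/9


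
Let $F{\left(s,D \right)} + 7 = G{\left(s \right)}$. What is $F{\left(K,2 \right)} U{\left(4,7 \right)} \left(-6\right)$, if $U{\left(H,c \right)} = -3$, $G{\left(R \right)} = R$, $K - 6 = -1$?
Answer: $-36$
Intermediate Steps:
$K = 5$ ($K = 6 - 1 = 5$)
$F{\left(s,D \right)} = -7 + s$
$F{\left(K,2 \right)} U{\left(4,7 \right)} \left(-6\right) = \left(-7 + 5\right) \left(-3\right) \left(-6\right) = \left(-2\right) \left(-3\right) \left(-6\right) = 6 \left(-6\right) = -36$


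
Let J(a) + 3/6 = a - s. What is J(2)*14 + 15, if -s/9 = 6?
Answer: 792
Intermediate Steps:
s = -54 (s = -9*6 = -54)
J(a) = 107/2 + a (J(a) = -½ + (a - 1*(-54)) = -½ + (a + 54) = -½ + (54 + a) = 107/2 + a)
J(2)*14 + 15 = (107/2 + 2)*14 + 15 = (111/2)*14 + 15 = 777 + 15 = 792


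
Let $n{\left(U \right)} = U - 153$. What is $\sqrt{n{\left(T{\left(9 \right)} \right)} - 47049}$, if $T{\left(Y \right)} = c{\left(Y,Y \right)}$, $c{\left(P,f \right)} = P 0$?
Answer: $i \sqrt{47202} \approx 217.26 i$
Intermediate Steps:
$c{\left(P,f \right)} = 0$
$T{\left(Y \right)} = 0$
$n{\left(U \right)} = -153 + U$
$\sqrt{n{\left(T{\left(9 \right)} \right)} - 47049} = \sqrt{\left(-153 + 0\right) - 47049} = \sqrt{-153 - 47049} = \sqrt{-47202} = i \sqrt{47202}$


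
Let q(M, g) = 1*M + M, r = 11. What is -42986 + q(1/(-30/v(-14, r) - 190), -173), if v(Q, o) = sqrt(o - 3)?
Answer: -618783622/14395 + 6*sqrt(2)/14395 ≈ -42986.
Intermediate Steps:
v(Q, o) = sqrt(-3 + o)
q(M, g) = 2*M (q(M, g) = M + M = 2*M)
-42986 + q(1/(-30/v(-14, r) - 190), -173) = -42986 + 2/(-30/sqrt(-3 + 11) - 190) = -42986 + 2/(-30*sqrt(2)/4 - 190) = -42986 + 2/(-15*sqrt(2)/2 - 190) = -42986 + 2/(-190 - 15*sqrt(2)/2)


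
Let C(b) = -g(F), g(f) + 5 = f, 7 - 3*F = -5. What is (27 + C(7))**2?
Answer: 784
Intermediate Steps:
F = 4 (F = 7/3 - 1/3*(-5) = 7/3 + 5/3 = 4)
g(f) = -5 + f
C(b) = 1 (C(b) = -(-5 + 4) = -1*(-1) = 1)
(27 + C(7))**2 = (27 + 1)**2 = 28**2 = 784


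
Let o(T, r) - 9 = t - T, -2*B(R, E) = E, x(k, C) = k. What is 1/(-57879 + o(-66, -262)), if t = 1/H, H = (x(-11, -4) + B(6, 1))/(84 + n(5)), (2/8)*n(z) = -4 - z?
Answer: -23/1329588 ≈ -1.7299e-5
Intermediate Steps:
B(R, E) = -E/2
n(z) = -16 - 4*z (n(z) = 4*(-4 - z) = -16 - 4*z)
H = -23/96 (H = (-11 - 1/2*1)/(84 + (-16 - 4*5)) = (-11 - 1/2)/(84 + (-16 - 20)) = -23/(2*(84 - 36)) = -23/2/48 = -23/2*1/48 = -23/96 ≈ -0.23958)
t = -96/23 (t = 1/(-23/96) = -96/23 ≈ -4.1739)
o(T, r) = 111/23 - T (o(T, r) = 9 + (-96/23 - T) = 111/23 - T)
1/(-57879 + o(-66, -262)) = 1/(-57879 + (111/23 - 1*(-66))) = 1/(-57879 + (111/23 + 66)) = 1/(-57879 + 1629/23) = 1/(-1329588/23) = -23/1329588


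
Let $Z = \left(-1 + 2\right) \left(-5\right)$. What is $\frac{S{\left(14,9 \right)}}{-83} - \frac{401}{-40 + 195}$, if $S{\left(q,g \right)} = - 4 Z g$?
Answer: $- \frac{61183}{12865} \approx -4.7558$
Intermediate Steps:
$Z = -5$ ($Z = 1 \left(-5\right) = -5$)
$S{\left(q,g \right)} = 20 g$ ($S{\left(q,g \right)} = \left(-4\right) \left(-5\right) g = 20 g$)
$\frac{S{\left(14,9 \right)}}{-83} - \frac{401}{-40 + 195} = \frac{20 \cdot 9}{-83} - \frac{401}{-40 + 195} = 180 \left(- \frac{1}{83}\right) - \frac{401}{155} = - \frac{180}{83} - \frac{401}{155} = - \frac{61183}{12865}$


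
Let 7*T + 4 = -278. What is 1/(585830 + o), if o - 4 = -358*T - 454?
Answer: 7/4198616 ≈ 1.6672e-6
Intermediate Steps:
T = -282/7 (T = -4/7 + (1/7)*(-278) = -4/7 - 278/7 = -282/7 ≈ -40.286)
o = 97806/7 (o = 4 + (-358*(-282/7) - 454) = 4 + (100956/7 - 454) = 4 + 97778/7 = 97806/7 ≈ 13972.)
1/(585830 + o) = 1/(585830 + 97806/7) = 1/(4198616/7) = 7/4198616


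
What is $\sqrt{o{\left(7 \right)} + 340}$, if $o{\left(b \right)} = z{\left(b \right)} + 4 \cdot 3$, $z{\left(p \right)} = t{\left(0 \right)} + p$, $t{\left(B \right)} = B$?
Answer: $\sqrt{359} \approx 18.947$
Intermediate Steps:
$z{\left(p \right)} = p$ ($z{\left(p \right)} = 0 + p = p$)
$o{\left(b \right)} = 12 + b$ ($o{\left(b \right)} = b + 4 \cdot 3 = b + 12 = 12 + b$)
$\sqrt{o{\left(7 \right)} + 340} = \sqrt{\left(12 + 7\right) + 340} = \sqrt{19 + 340} = \sqrt{359}$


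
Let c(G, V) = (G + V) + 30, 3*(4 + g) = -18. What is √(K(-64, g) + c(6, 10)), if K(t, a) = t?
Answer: 3*I*√2 ≈ 4.2426*I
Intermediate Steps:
g = -10 (g = -4 + (⅓)*(-18) = -4 - 6 = -10)
c(G, V) = 30 + G + V
√(K(-64, g) + c(6, 10)) = √(-64 + (30 + 6 + 10)) = √(-64 + 46) = √(-18) = 3*I*√2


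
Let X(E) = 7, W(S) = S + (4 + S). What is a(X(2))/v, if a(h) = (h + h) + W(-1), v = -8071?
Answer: -16/8071 ≈ -0.0019824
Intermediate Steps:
W(S) = 4 + 2*S
a(h) = 2 + 2*h (a(h) = (h + h) + (4 + 2*(-1)) = 2*h + (4 - 2) = 2*h + 2 = 2 + 2*h)
a(X(2))/v = (2 + 2*7)/(-8071) = (2 + 14)*(-1/8071) = 16*(-1/8071) = -16/8071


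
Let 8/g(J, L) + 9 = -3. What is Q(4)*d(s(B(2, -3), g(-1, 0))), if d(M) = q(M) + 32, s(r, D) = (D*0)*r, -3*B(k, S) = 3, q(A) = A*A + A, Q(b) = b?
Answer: 128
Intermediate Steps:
q(A) = A + A**2 (q(A) = A**2 + A = A + A**2)
B(k, S) = -1 (B(k, S) = -1/3*3 = -1)
g(J, L) = -2/3 (g(J, L) = 8/(-9 - 3) = 8/(-12) = 8*(-1/12) = -2/3)
s(r, D) = 0 (s(r, D) = 0*r = 0)
d(M) = 32 + M*(1 + M) (d(M) = M*(1 + M) + 32 = 32 + M*(1 + M))
Q(4)*d(s(B(2, -3), g(-1, 0))) = 4*(32 + 0*(1 + 0)) = 4*(32 + 0*1) = 4*(32 + 0) = 4*32 = 128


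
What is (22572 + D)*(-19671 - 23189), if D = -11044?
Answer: -494090080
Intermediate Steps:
(22572 + D)*(-19671 - 23189) = (22572 - 11044)*(-19671 - 23189) = 11528*(-42860) = -494090080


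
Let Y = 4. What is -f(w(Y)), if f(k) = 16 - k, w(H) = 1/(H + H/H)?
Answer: -79/5 ≈ -15.800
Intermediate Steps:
w(H) = 1/(1 + H) (w(H) = 1/(H + 1) = 1/(1 + H))
-f(w(Y)) = -(16 - 1/(1 + 4)) = -(16 - 1/5) = -(16 - 1*⅕) = -(16 - ⅕) = -1*79/5 = -79/5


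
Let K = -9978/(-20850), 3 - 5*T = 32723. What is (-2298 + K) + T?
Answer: -30724287/3475 ≈ -8841.5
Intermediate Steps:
T = -6544 (T = 3/5 - 1/5*32723 = 3/5 - 32723/5 = -6544)
K = 1663/3475 (K = -9978*(-1/20850) = 1663/3475 ≈ 0.47856)
(-2298 + K) + T = (-2298 + 1663/3475) - 6544 = -7983887/3475 - 6544 = -30724287/3475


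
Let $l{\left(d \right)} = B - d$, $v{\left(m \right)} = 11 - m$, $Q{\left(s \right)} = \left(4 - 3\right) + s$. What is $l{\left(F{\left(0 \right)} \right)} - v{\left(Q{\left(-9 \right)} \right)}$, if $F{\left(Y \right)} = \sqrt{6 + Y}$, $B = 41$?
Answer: $22 - \sqrt{6} \approx 19.551$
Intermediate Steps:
$Q{\left(s \right)} = 1 + s$
$l{\left(d \right)} = 41 - d$
$l{\left(F{\left(0 \right)} \right)} - v{\left(Q{\left(-9 \right)} \right)} = \left(41 - \sqrt{6 + 0}\right) - \left(11 - \left(1 - 9\right)\right) = \left(41 - \sqrt{6}\right) - \left(11 - -8\right) = \left(41 - \sqrt{6}\right) - \left(11 + 8\right) = \left(41 - \sqrt{6}\right) - 19 = 22 - \sqrt{6}$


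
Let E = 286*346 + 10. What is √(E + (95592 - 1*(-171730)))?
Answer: 4*√22893 ≈ 605.22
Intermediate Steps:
E = 98966 (E = 98956 + 10 = 98966)
√(E + (95592 - 1*(-171730))) = √(98966 + (95592 - 1*(-171730))) = √(98966 + (95592 + 171730)) = √(98966 + 267322) = √366288 = 4*√22893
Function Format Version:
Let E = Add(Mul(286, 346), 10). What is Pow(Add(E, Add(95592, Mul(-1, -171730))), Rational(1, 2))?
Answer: Mul(4, Pow(22893, Rational(1, 2))) ≈ 605.22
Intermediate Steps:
E = 98966 (E = Add(98956, 10) = 98966)
Pow(Add(E, Add(95592, Mul(-1, -171730))), Rational(1, 2)) = Pow(Add(98966, Add(95592, Mul(-1, -171730))), Rational(1, 2)) = Pow(Add(98966, Add(95592, 171730)), Rational(1, 2)) = Pow(Add(98966, 267322), Rational(1, 2)) = Pow(366288, Rational(1, 2)) = Mul(4, Pow(22893, Rational(1, 2)))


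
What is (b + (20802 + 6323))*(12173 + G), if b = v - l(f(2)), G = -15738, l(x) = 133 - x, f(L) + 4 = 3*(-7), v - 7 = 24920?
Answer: -185002110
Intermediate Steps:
v = 24927 (v = 7 + 24920 = 24927)
f(L) = -25 (f(L) = -4 + 3*(-7) = -4 - 21 = -25)
b = 24769 (b = 24927 - (133 - 1*(-25)) = 24927 - (133 + 25) = 24927 - 1*158 = 24927 - 158 = 24769)
(b + (20802 + 6323))*(12173 + G) = (24769 + (20802 + 6323))*(12173 - 15738) = (24769 + 27125)*(-3565) = 51894*(-3565) = -185002110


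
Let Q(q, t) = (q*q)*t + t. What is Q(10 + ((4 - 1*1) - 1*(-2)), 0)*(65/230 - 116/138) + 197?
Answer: 197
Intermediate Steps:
Q(q, t) = t + t*q² (Q(q, t) = q²*t + t = t*q² + t = t + t*q²)
Q(10 + ((4 - 1*1) - 1*(-2)), 0)*(65/230 - 116/138) + 197 = (0*(1 + (10 + ((4 - 1*1) - 1*(-2)))²))*(65/230 - 116/138) + 197 = (0*(1 + (10 + ((4 - 1) + 2))²))*(65*(1/230) - 116*1/138) + 197 = (0*(1 + (10 + (3 + 2))²))*(13/46 - 58/69) + 197 = (0*(1 + (10 + 5)²))*(-77/138) + 197 = (0*(1 + 15²))*(-77/138) + 197 = (0*(1 + 225))*(-77/138) + 197 = (0*226)*(-77/138) + 197 = 0*(-77/138) + 197 = 0 + 197 = 197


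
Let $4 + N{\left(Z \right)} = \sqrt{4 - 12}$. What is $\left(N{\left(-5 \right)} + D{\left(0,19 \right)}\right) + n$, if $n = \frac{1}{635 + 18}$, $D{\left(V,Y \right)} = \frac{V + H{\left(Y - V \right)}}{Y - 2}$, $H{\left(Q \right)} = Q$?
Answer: $- \frac{31980}{11101} + 2 i \sqrt{2} \approx -2.8808 + 2.8284 i$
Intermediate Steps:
$N{\left(Z \right)} = -4 + 2 i \sqrt{2}$ ($N{\left(Z \right)} = -4 + \sqrt{4 - 12} = -4 + \sqrt{-8} = -4 + 2 i \sqrt{2}$)
$D{\left(V,Y \right)} = \frac{Y}{-2 + Y}$ ($D{\left(V,Y \right)} = \frac{V - \left(V - Y\right)}{Y - 2} = \frac{Y}{-2 + Y}$)
$n = \frac{1}{653} \approx 0.0015314$
$\left(N{\left(-5 \right)} + D{\left(0,19 \right)}\right) + n = \left(\left(-4 + 2 i \sqrt{2}\right) + \frac{19}{-2 + 19}\right) + \frac{1}{653} = \left(\left(-4 + 2 i \sqrt{2}\right) + \frac{19}{17}\right) + \frac{1}{653} = \left(- \frac{49}{17} + 2 i \sqrt{2}\right) + \frac{1}{653} = - \frac{31980}{11101} + 2 i \sqrt{2}$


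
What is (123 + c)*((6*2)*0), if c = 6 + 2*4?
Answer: 0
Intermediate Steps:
c = 14 (c = 6 + 8 = 14)
(123 + c)*((6*2)*0) = (123 + 14)*((6*2)*0) = 137*(12*0) = 137*0 = 0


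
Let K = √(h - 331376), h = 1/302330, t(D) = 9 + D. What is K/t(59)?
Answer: 3*I*√68682318945270/2936920 ≈ 8.4655*I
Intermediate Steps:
h = 1/302330 ≈ 3.3076e-6
K = 3*I*√68682318945270/43190 (K = √(1/302330 - 331376) = √(-100184906079/302330) = 3*I*√68682318945270/43190 ≈ 575.65*I)
K/t(59) = (3*I*√68682318945270/43190)/(9 + 59) = (3*I*√68682318945270/43190)/68 = (3*I*√68682318945270/43190)*(1/68) = 3*I*√68682318945270/2936920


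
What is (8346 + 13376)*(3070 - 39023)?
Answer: -780971066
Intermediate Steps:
(8346 + 13376)*(3070 - 39023) = 21722*(-35953) = -780971066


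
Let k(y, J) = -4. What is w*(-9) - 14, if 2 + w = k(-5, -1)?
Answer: 40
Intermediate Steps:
w = -6 (w = -2 - 4 = -6)
w*(-9) - 14 = -6*(-9) - 14 = 54 - 14 = 40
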